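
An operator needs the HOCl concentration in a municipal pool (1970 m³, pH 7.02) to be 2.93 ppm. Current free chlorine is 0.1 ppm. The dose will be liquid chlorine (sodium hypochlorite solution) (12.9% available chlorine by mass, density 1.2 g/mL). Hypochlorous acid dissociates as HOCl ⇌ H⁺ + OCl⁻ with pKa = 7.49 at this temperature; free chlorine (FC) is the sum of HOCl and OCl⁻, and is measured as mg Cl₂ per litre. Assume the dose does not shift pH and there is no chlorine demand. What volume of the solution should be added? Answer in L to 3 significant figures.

48.6 L

Volume: 1970 m³ = 1,970,000 L.
[OCl⁻]/[HOCl] = 10^(pH − pKa) = 10^(7.02 − 7.49) = 0.3388; fraction as HOCl = 1/(1 + 0.3388) = 0.7469.
Free chlorine required for 2.93 ppm HOCl: 2.93 / 0.7469 = 3.923 ppm.
FC to add: 3.923 − 0.1 = 3.823 mg/L as Cl₂.
Cl₂ equivalent: 3.823 mg/L × 1,970,000 L = 7531 g.
Product at 12.9% available Cl: 7531 / 0.129 = 58,380 g.
Volume: 58,380 g ÷ 1.2 g/mL = 48,650 mL.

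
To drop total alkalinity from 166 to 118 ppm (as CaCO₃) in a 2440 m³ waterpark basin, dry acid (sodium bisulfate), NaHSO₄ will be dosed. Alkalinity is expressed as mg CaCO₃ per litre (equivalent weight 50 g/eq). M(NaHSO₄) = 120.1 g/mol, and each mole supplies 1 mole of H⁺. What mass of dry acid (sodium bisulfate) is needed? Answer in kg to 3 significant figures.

281 kg

Volume: 2440 m³ = 2,440,000 L.
Alkalinity to neutralize: (166 − 118) = 48 mg/L as CaCO₃ × 2,440,000 L = 117,100 g as CaCO₃.
Equivalents of H⁺ required: 117,100 ÷ 50 g/eq = 2342 eq = 2342 mol NaHSO₄.
Mass of NaHSO₄: 2342 × 120.1 = 281,300 g.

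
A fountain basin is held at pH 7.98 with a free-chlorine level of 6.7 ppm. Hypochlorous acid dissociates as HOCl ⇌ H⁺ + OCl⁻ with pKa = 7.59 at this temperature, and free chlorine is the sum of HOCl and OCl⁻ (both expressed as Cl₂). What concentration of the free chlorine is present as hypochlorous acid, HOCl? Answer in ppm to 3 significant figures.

1.94 ppm

[OCl⁻]/[HOCl] = 10^(pH − pKa) = 10^(7.98 − 7.59) = 10^0.39 = 2.455.
Fraction as HOCl = 1 / (1 + 2.455) = 0.2895.
HOCl = 0.2895 × 6.7 ppm = 1.939 ppm.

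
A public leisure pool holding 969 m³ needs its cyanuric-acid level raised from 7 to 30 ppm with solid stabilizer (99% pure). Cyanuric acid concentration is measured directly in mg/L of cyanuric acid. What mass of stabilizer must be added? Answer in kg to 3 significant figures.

Volume: 969 m³ = 969,000 L.
CYA to add: (30 − 7) = 23 mg/L × 969,000 L = 22,290 g cyanuric acid.
At 99% purity: 22,290 / 0.99 = 22,510 g product.

22.5 kg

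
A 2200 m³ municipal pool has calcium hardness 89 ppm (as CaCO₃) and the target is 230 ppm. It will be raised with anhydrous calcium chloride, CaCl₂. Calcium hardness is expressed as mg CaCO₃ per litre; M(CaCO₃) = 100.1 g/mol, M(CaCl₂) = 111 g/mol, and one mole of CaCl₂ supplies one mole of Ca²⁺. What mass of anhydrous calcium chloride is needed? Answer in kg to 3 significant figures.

Volume: 2200 m³ = 2,200,000 L.
Hardness to add: (230 − 89) = 141 mg/L as CaCO₃ × 2,200,000 L = 310,200 g as CaCO₃.
Moles of Ca²⁺ (1 mol Ca²⁺ ≡ 1 mol CaCO₃): 310,200 / 100.1 g/mol = 3099 mol.
Mass of CaCl₂: 3099 × 111 = 344,000 g.

344 kg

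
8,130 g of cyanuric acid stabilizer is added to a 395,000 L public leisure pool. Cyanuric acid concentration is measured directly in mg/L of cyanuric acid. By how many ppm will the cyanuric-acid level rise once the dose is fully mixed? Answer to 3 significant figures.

20.6 ppm

Rise: 8,130 g / 395,000 L × 1000 = 20.58 mg/L.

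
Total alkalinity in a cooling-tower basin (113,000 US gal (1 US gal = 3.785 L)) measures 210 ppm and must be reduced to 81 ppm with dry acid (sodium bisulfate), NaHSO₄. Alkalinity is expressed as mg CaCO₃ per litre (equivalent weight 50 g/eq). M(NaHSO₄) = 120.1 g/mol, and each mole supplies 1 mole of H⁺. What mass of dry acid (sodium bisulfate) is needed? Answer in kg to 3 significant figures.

133 kg

Volume: 113,000 US gal × 3.785 L/gal = 427,705 L.
Alkalinity to neutralize: (210 − 81) = 129 mg/L as CaCO₃ × 427,705 L = 55,170 g as CaCO₃.
Equivalents of H⁺ required: 55,170 ÷ 50 g/eq = 1103 eq = 1103 mol NaHSO₄.
Mass of NaHSO₄: 1103 × 120.1 = 132,500 g.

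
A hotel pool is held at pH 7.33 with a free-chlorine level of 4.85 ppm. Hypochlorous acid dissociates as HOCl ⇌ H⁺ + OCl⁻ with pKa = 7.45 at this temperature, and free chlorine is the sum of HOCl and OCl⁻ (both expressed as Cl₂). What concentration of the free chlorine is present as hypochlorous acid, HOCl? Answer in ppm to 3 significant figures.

2.76 ppm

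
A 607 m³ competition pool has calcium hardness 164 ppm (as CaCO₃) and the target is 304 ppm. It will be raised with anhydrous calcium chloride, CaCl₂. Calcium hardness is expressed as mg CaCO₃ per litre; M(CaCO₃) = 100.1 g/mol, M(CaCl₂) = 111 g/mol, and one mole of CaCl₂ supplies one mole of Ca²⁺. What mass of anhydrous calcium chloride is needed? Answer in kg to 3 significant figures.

Volume: 607 m³ = 607,000 L.
Hardness to add: (304 − 164) = 140 mg/L as CaCO₃ × 607,000 L = 84,980 g as CaCO₃.
Moles of Ca²⁺ (1 mol Ca²⁺ ≡ 1 mol CaCO₃): 84,980 / 100.1 g/mol = 849 mol.
Mass of CaCl₂: 849 × 111 = 94,230 g.

94.2 kg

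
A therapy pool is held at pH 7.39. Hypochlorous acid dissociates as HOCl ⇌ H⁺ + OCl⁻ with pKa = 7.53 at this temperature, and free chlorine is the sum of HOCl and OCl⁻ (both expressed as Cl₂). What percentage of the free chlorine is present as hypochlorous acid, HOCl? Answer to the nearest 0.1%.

[OCl⁻]/[HOCl] = 10^(pH − pKa) = 10^(7.39 − 7.53) = 10^-0.14 = 0.7244.
Fraction as HOCl = 1 / (1 + 0.7244) = 0.5799.

58.0%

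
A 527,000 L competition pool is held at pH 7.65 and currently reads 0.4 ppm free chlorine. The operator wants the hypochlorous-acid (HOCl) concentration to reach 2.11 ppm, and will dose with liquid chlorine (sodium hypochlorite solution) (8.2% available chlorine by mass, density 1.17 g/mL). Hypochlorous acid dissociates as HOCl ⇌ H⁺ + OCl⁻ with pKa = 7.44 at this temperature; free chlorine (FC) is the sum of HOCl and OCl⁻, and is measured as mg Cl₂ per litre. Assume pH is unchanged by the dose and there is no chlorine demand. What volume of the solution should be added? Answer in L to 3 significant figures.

[OCl⁻]/[HOCl] = 10^(pH − pKa) = 10^(7.65 − 7.44) = 1.622; fraction as HOCl = 1/(1 + 1.622) = 0.3814.
Free chlorine required for 2.11 ppm HOCl: 2.11 / 0.3814 = 5.532 ppm.
FC to add: 5.532 − 0.4 = 5.132 mg/L as Cl₂.
Cl₂ equivalent: 5.132 mg/L × 527,000 L = 2705 g.
Product at 8.2% available Cl: 2705 / 0.082 = 32,980 g.
Volume: 32,980 g ÷ 1.17 g/mL = 28,190 mL.

28.2 L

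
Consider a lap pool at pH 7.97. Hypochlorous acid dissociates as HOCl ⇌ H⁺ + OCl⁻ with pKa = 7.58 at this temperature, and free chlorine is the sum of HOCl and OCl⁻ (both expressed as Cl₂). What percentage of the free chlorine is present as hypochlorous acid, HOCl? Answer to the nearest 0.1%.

28.9%

[OCl⁻]/[HOCl] = 10^(pH − pKa) = 10^(7.97 − 7.58) = 10^0.39 = 2.455.
Fraction as HOCl = 1 / (1 + 2.455) = 0.2895.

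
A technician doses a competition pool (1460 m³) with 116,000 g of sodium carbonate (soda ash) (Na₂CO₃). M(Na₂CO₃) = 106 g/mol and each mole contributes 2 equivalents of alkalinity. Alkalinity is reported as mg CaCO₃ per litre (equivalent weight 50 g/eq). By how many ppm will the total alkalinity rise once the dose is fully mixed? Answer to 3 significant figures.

75.0 ppm

Volume: 1460 m³ = 1,460,000 L.
Moles of Na₂CO₃: 116,000 g ÷ 106 g/mol = 1094 mol → 2189 eq of alkalinity.
As CaCO₃: 2189 eq × 50 g/eq = 109,400 g.
Rise: 109,400 g / 1,460,000 L × 1000 = 74.95 mg/L.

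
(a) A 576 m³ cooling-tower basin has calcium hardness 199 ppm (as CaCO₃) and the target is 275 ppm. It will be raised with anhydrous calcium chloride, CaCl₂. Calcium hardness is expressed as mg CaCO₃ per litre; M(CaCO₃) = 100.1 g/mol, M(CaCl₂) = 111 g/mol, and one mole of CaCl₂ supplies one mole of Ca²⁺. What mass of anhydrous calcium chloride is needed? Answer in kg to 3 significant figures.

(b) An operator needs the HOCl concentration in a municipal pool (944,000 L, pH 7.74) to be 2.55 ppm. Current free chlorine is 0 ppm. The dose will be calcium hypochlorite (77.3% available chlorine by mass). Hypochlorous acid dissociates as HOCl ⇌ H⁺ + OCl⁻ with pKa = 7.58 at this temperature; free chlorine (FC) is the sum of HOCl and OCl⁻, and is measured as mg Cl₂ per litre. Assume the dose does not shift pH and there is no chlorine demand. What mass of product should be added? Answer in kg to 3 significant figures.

(a) Volume: 576 m³ = 576,000 L.
(a) Hardness to add: (275 − 199) = 76 mg/L as CaCO₃ × 576,000 L = 43,780 g as CaCO₃.
(a) Moles of Ca²⁺ (1 mol Ca²⁺ ≡ 1 mol CaCO₃): 43,780 / 100.1 g/mol = 437.3 mol.
(a) Mass of CaCl₂: 437.3 × 111 = 48,540 g.

(b) [OCl⁻]/[HOCl] = 10^(pH − pKa) = 10^(7.74 − 7.58) = 1.445; fraction as HOCl = 1/(1 + 1.445) = 0.4089.
(b) Free chlorine required for 2.55 ppm HOCl: 2.55 / 0.4089 = 6.236 ppm.
(b) FC to add: 6.236 − 0 = 6.236 mg/L as Cl₂.
(b) Cl₂ equivalent: 6.236 mg/L × 944,000 L = 5887 g.
(b) Product at 77.3% available Cl: 5887 / 0.773 = 7615 g.

(a) 48.5 kg; (b) 7.62 kg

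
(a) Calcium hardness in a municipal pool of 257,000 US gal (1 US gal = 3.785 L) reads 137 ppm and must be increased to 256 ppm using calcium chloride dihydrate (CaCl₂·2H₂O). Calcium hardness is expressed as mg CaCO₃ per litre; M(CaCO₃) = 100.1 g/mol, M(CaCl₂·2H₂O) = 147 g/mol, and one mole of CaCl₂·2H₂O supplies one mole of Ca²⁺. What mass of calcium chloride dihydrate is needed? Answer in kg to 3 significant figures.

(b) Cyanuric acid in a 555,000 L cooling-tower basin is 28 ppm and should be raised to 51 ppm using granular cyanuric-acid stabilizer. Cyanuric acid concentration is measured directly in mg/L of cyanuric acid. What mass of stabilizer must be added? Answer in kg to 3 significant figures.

(a) Volume: 257,000 US gal × 3.785 L/gal = 972,745 L.
(a) Hardness to add: (256 − 137) = 119 mg/L as CaCO₃ × 972,745 L = 115,800 g as CaCO₃.
(a) Moles of Ca²⁺ (1 mol Ca²⁺ ≡ 1 mol CaCO₃): 115,800 / 100.1 g/mol = 1156 mol.
(a) Mass of CaCl₂·2H₂O: 1156 × 147 = 170,000 g.

(b) CYA to add: (51 − 28) = 23 mg/L × 555,000 L = 12,760 g cyanuric acid.

(a) 170 kg; (b) 12.8 kg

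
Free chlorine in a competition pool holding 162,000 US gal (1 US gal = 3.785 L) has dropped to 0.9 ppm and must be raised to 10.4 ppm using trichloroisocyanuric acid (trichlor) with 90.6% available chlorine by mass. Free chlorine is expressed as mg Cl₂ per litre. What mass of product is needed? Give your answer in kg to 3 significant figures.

6.43 kg

Volume: 162,000 US gal × 3.785 L/gal = 613,170 L.
Chlorine deficit: 10.4 − 0.9 = 9.5 ppm = 9.5 mg/L as Cl₂.
Cl₂ equivalent needed: 9.5 mg/L × 613,170 L = 5,825,000 mg = 5825 g.
Product at 90.6% available chlorine: 5825 / 0.906 = 6429 g.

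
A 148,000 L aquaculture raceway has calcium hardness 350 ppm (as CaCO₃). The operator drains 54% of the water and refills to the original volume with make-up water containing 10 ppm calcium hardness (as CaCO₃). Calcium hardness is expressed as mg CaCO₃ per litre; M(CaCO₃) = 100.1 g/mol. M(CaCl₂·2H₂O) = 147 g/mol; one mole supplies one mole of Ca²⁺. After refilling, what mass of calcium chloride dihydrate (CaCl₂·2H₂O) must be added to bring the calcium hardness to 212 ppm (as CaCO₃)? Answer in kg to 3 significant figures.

9.91 kg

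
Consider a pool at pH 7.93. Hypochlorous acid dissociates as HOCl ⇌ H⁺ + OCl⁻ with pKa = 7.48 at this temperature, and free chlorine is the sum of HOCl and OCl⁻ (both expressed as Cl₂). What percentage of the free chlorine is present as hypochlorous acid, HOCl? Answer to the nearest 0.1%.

26.2%

[OCl⁻]/[HOCl] = 10^(pH − pKa) = 10^(7.93 − 7.48) = 10^0.45 = 2.818.
Fraction as HOCl = 1 / (1 + 2.818) = 0.2619.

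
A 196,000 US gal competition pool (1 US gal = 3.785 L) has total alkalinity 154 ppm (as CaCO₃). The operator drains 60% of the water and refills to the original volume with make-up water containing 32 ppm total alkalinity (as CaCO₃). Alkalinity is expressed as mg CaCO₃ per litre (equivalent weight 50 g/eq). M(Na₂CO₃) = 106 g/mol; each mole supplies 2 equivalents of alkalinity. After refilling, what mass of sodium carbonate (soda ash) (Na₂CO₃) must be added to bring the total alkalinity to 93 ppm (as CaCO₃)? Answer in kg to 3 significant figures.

Volume: 196,000 US gal × 3.785 L/gal = 741,860 L.
After draining 60% and refilling: 154 × 0.40 + 32 × 0.60 = 80.8 ppm.
Deficit to target: 93 − 80.8 = 12.2 mg/L.
As CaCO₃: 12.2 mg/L × 741,860 L = 9051 g; ÷ 50 g/eq ÷ 2 = 90.51 mol Na₂CO₃.
Mass: 90.51 × 106 = 9594 g.

9.59 kg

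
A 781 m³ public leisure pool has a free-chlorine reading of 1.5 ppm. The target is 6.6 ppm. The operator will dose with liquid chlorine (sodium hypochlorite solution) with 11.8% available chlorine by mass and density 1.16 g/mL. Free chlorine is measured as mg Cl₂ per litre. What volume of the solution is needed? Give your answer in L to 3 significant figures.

Volume: 781 m³ = 781,000 L.
Chlorine deficit: 6.6 − 1.5 = 5.1 ppm = 5.1 mg/L as Cl₂.
Cl₂ equivalent needed: 5.1 mg/L × 781,000 L = 3,983,000 mg = 3983 g.
Product at 11.8% available chlorine: 3983 / 0.118 = 33,760 g.
Volume at density 1.16 g/mL: 33,760 g ÷ 1.16 g/mL = 29,100 mL.

29.1 L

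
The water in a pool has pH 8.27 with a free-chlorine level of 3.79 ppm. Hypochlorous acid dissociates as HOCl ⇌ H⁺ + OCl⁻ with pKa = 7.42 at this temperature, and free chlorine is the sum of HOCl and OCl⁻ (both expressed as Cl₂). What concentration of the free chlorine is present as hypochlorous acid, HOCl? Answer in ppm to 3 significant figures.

[OCl⁻]/[HOCl] = 10^(pH − pKa) = 10^(8.27 − 7.42) = 10^0.85 = 7.079.
Fraction as HOCl = 1 / (1 + 7.079) = 0.1238.
HOCl = 0.1238 × 3.79 ppm = 0.4691 ppm.

0.469 ppm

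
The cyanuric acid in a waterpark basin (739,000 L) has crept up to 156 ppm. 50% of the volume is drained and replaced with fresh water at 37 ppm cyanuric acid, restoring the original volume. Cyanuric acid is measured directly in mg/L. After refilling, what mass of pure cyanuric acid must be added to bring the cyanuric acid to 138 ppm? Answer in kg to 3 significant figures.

After draining 50% and refilling: 156 × 0.50 + 37 × 0.50 = 96.5 ppm.
Deficit to target: 138 − 96.5 = 41.5 mg/L.
Mass: 41.5 mg/L × 739,000 L = 30,670 g cyanuric acid.

30.7 kg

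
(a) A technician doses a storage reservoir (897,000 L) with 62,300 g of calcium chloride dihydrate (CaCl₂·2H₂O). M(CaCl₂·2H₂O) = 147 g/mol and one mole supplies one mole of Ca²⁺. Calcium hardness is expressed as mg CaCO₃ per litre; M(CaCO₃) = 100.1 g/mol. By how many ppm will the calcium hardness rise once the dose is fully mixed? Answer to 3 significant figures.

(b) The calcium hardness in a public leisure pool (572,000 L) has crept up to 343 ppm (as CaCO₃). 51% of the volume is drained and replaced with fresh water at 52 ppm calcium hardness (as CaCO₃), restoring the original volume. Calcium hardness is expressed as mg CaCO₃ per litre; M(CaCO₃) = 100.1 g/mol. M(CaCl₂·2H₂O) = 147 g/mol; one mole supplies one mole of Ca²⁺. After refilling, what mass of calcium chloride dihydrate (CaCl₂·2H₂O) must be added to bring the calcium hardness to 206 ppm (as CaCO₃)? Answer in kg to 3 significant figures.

(a) Moles of Ca²⁺: 62,300 g ÷ 147 g/mol = 423.8 mol.
(a) As CaCO₃: 423.8 mol × 100.1 g/mol = 42,420 g.
(a) Rise: 42,420 g / 897,000 L × 1000 = 47.29 mg/L.

(b) After draining 51% and refilling: 343 × 0.49 + 52 × 0.51 = 194.59 ppm.
(b) Deficit to target: 206 − 194.59 = 11.41 mg/L.
(b) As CaCO₃: 11.41 mg/L × 572,000 L = 6527 g; ÷ 100.1 = 65.2 mol Ca²⁺.
(b) Mass: 65.2 × 147 = 9584 g.

(a) 47.3 ppm; (b) 9.58 kg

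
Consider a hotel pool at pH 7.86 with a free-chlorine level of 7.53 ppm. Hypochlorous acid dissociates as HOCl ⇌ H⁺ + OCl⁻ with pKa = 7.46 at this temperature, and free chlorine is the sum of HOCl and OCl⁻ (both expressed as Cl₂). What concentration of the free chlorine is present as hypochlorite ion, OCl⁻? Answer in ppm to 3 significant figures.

[OCl⁻]/[HOCl] = 10^(pH − pKa) = 10^(7.86 − 7.46) = 10^0.40 = 2.512.
Fraction as HOCl = 1 / (1 + 2.512) = 0.2847.
OCl⁻ = (1 − 0.2847) × 7.53 ppm = 5.386 ppm.

5.39 ppm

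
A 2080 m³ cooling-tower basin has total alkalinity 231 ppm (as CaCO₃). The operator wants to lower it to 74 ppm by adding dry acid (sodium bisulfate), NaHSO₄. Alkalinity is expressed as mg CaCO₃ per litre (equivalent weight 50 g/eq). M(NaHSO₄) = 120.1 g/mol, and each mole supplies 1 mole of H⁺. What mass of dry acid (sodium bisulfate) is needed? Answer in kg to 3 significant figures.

Volume: 2080 m³ = 2,080,000 L.
Alkalinity to neutralize: (231 − 74) = 157 mg/L as CaCO₃ × 2,080,000 L = 326,600 g as CaCO₃.
Equivalents of H⁺ required: 326,600 ÷ 50 g/eq = 6531 eq = 6531 mol NaHSO₄.
Mass of NaHSO₄: 6531 × 120.1 = 784,400 g.

784 kg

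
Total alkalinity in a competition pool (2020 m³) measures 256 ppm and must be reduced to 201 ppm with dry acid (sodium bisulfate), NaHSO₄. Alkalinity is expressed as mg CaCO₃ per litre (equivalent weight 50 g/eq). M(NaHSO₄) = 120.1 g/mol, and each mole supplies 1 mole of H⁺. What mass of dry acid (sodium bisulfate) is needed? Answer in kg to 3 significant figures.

Volume: 2020 m³ = 2,020,000 L.
Alkalinity to neutralize: (256 − 201) = 55 mg/L as CaCO₃ × 2,020,000 L = 111,100 g as CaCO₃.
Equivalents of H⁺ required: 111,100 ÷ 50 g/eq = 2222 eq = 2222 mol NaHSO₄.
Mass of NaHSO₄: 2222 × 120.1 = 266,900 g.

267 kg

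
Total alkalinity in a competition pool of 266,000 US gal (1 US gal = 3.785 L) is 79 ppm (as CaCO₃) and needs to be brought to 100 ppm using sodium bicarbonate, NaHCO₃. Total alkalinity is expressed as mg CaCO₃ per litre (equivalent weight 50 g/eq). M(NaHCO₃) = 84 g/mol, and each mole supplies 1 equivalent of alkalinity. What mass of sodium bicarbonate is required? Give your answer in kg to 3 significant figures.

Volume: 266,000 US gal × 3.785 L/gal = 1,006,810 L.
Alkalinity to add: (100 − 79) = 21 mg/L as CaCO₃ × 1,006,810 L = 21,140 g as CaCO₃.
Equivalents: 21,140 g ÷ 50 g/eq = 422.9 eq.
NaHCO₃ supplies 1 eq per mole → 422.9 mol.
Mass: 422.9 mol × 84 g/mol = 35,520 g.

35.5 kg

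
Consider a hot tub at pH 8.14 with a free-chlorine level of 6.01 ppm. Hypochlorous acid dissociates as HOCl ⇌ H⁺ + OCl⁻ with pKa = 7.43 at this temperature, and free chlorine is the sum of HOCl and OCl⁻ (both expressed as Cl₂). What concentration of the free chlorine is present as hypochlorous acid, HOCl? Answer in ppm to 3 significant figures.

0.981 ppm

[OCl⁻]/[HOCl] = 10^(pH − pKa) = 10^(8.14 − 7.43) = 10^0.71 = 5.129.
Fraction as HOCl = 1 / (1 + 5.129) = 0.1632.
HOCl = 0.1632 × 6.01 ppm = 0.9806 ppm.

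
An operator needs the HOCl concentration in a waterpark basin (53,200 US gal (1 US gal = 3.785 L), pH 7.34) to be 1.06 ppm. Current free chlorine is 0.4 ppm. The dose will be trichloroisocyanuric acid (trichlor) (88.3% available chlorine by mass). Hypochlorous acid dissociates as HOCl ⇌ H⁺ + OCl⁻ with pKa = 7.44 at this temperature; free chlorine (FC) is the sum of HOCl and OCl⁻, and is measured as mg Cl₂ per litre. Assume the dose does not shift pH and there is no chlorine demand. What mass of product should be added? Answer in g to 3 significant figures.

343 g

Volume: 53,200 US gal × 3.785 L/gal = 201,362 L.
[OCl⁻]/[HOCl] = 10^(pH − pKa) = 10^(7.34 − 7.44) = 0.7943; fraction as HOCl = 1/(1 + 0.7943) = 0.5573.
Free chlorine required for 1.06 ppm HOCl: 1.06 / 0.5573 = 1.902 ppm.
FC to add: 1.902 − 0.4 = 1.502 mg/L as Cl₂.
Cl₂ equivalent: 1.502 mg/L × 201,362 L = 302.4 g.
Product at 88.3% available Cl: 302.4 / 0.883 = 342.5 g.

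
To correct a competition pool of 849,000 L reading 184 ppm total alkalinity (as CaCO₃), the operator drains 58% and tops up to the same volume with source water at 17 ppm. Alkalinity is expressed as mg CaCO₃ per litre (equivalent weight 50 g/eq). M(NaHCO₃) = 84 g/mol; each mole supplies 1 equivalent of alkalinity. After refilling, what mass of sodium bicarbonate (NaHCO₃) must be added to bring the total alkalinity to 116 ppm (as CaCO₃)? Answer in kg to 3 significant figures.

After draining 58% and refilling: 184 × 0.42 + 17 × 0.58 = 87.14 ppm.
Deficit to target: 116 − 87.14 = 28.86 mg/L.
As CaCO₃: 28.86 mg/L × 849,000 L = 24,500 g; ÷ 50 g/eq ÷ 1 = 490 mol NaHCO₃.
Mass: 490 × 84 = 41,160 g.

41.2 kg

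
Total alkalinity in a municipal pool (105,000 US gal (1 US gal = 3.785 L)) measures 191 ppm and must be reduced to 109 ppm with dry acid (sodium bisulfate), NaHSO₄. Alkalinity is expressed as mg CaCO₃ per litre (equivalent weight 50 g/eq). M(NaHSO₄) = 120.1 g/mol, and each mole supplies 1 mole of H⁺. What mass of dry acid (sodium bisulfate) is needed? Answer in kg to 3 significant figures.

Volume: 105,000 US gal × 3.785 L/gal = 397,425 L.
Alkalinity to neutralize: (191 − 109) = 82 mg/L as CaCO₃ × 397,425 L = 32,590 g as CaCO₃.
Equivalents of H⁺ required: 32,590 ÷ 50 g/eq = 651.8 eq = 651.8 mol NaHSO₄.
Mass of NaHSO₄: 651.8 × 120.1 = 78,280 g.

78.3 kg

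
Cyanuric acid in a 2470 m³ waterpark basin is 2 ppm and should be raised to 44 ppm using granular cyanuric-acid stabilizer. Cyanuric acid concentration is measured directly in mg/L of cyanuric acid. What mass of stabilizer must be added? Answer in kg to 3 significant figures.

Volume: 2470 m³ = 2,470,000 L.
CYA to add: (44 − 2) = 42 mg/L × 2,470,000 L = 103,700 g cyanuric acid.

104 kg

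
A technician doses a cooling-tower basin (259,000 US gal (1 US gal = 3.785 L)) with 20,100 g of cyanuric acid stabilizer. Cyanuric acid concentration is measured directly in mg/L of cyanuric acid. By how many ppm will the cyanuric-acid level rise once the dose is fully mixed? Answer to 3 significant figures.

Volume: 259,000 US gal × 3.785 L/gal = 980,315 L.
Rise: 20,100 g / 980,315 L × 1000 = 20.5 mg/L.

20.5 ppm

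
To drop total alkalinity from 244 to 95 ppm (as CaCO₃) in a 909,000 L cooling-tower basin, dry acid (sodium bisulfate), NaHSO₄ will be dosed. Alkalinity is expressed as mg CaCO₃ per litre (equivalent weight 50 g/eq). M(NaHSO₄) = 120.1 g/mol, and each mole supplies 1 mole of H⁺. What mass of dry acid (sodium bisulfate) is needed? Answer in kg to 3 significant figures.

Alkalinity to neutralize: (244 − 95) = 149 mg/L as CaCO₃ × 909,000 L = 135,400 g as CaCO₃.
Equivalents of H⁺ required: 135,400 ÷ 50 g/eq = 2709 eq = 2709 mol NaHSO₄.
Mass of NaHSO₄: 2709 × 120.1 = 325,300 g.

325 kg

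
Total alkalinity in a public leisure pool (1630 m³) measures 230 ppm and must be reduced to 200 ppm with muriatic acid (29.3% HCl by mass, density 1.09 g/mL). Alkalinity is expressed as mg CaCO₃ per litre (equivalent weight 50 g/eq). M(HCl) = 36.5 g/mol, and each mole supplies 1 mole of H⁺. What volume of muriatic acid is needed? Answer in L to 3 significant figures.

112 L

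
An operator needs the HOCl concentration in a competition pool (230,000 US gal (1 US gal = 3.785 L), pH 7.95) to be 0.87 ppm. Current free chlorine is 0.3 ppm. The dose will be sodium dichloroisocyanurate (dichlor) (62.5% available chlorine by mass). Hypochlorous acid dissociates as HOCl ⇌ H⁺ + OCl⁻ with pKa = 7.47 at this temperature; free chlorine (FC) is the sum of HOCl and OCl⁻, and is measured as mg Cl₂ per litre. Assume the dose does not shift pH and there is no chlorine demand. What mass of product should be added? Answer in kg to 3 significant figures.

4.45 kg

Volume: 230,000 US gal × 3.785 L/gal = 870,550 L.
[OCl⁻]/[HOCl] = 10^(pH − pKa) = 10^(7.95 − 7.47) = 3.02; fraction as HOCl = 1/(1 + 3.02) = 0.2488.
Free chlorine required for 0.87 ppm HOCl: 0.87 / 0.2488 = 3.497 ppm.
FC to add: 3.497 − 0.3 = 3.197 mg/L as Cl₂.
Cl₂ equivalent: 3.197 mg/L × 870,550 L = 2783 g.
Product at 62.5% available Cl: 2783 / 0.625 = 4454 g.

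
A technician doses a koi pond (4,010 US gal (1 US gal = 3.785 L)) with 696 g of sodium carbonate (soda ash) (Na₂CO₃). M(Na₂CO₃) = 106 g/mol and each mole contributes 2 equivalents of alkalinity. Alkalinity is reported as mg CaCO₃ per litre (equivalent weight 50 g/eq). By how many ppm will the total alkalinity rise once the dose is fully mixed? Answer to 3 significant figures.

43.3 ppm

Volume: 4,010 US gal × 3.785 L/gal = 15,178 L.
Moles of Na₂CO₃: 696 g ÷ 106 g/mol = 6.566 mol → 13.13 eq of alkalinity.
As CaCO₃: 13.13 eq × 50 g/eq = 656.6 g.
Rise: 656.6 g / 15,178 L × 1000 = 43.26 mg/L.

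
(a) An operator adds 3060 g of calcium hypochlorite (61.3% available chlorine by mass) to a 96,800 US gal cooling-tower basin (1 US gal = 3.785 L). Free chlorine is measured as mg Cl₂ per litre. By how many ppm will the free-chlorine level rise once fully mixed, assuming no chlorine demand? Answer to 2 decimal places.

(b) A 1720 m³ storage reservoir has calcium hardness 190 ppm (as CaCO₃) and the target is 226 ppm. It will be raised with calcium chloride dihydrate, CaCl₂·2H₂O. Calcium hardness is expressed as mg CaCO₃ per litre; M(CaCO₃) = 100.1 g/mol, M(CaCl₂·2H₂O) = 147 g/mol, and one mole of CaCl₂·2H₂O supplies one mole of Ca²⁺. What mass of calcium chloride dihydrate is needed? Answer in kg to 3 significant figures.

(a) 5.12 ppm; (b) 90.9 kg

(a) Volume: 96,800 US gal × 3.785 L/gal = 366,388 L.
(a) Available chlorine delivered: 3060 g × 0.613 = 1876 g as Cl₂.
(a) Concentration rise: 1876 g / 366,388 L = 5.12 mg/L = 5.12 ppm.

(b) Volume: 1720 m³ = 1,720,000 L.
(b) Hardness to add: (226 − 190) = 36 mg/L as CaCO₃ × 1,720,000 L = 61,920 g as CaCO₃.
(b) Moles of Ca²⁺ (1 mol Ca²⁺ ≡ 1 mol CaCO₃): 61,920 / 100.1 g/mol = 618.6 mol.
(b) Mass of CaCl₂·2H₂O: 618.6 × 147 = 90,930 g.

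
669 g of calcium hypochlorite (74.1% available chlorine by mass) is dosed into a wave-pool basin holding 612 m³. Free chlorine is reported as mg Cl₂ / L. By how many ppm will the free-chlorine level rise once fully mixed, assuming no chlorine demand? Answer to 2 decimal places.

Volume: 612 m³ = 612,000 L.
Available chlorine delivered: 669 g × 0.741 = 495.7 g as Cl₂.
Concentration rise: 495.7 g / 612,000 L = 0.81 mg/L = 0.81 ppm.

0.81 ppm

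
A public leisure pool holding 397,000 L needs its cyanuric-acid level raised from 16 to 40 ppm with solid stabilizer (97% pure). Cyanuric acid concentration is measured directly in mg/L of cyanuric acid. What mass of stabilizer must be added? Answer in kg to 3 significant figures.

9.82 kg

CYA to add: (40 − 16) = 24 mg/L × 397,000 L = 9528 g cyanuric acid.
At 97% purity: 9528 / 0.97 = 9823 g product.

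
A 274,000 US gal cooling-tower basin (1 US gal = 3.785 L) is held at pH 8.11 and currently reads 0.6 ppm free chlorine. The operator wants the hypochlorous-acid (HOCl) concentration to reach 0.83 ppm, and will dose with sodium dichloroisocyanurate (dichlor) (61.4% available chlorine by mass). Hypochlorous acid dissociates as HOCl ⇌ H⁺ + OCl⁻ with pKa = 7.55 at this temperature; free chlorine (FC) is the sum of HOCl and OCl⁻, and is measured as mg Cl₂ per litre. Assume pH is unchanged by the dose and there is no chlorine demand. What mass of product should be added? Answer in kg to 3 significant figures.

5.48 kg

Volume: 274,000 US gal × 3.785 L/gal = 1,037,090 L.
[OCl⁻]/[HOCl] = 10^(pH − pKa) = 10^(8.11 − 7.55) = 3.631; fraction as HOCl = 1/(1 + 3.631) = 0.2159.
Free chlorine required for 0.83 ppm HOCl: 0.83 / 0.2159 = 3.844 ppm.
FC to add: 3.844 − 0.6 = 3.244 mg/L as Cl₂.
Cl₂ equivalent: 3.244 mg/L × 1,037,090 L = 3364 g.
Product at 61.4% available Cl: 3364 / 0.614 = 5479 g.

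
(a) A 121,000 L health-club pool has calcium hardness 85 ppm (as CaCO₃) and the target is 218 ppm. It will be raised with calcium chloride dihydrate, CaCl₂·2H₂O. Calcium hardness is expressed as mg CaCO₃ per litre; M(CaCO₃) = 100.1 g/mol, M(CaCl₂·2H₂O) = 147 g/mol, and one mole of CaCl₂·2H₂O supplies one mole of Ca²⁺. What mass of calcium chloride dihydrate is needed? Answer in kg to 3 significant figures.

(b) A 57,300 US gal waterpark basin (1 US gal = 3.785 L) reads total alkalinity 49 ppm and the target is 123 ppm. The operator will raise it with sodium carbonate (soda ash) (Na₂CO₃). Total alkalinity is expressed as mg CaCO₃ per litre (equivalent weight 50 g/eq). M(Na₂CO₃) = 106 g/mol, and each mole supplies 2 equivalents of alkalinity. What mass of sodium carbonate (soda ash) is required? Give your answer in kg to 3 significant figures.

(a) Hardness to add: (218 − 85) = 133 mg/L as CaCO₃ × 121,000 L = 16,090 g as CaCO₃.
(a) Moles of Ca²⁺ (1 mol Ca²⁺ ≡ 1 mol CaCO₃): 16,090 / 100.1 g/mol = 160.8 mol.
(a) Mass of CaCl₂·2H₂O: 160.8 × 147 = 23,630 g.

(b) Volume: 57,300 US gal × 3.785 L/gal = 216,880 L.
(b) Alkalinity to add: (123 − 49) = 74 mg/L as CaCO₃ × 216,880 L = 16,050 g as CaCO₃.
(b) Equivalents: 16,050 g ÷ 50 g/eq = 321 eq.
(b) Each mole of Na₂CO₃ supplies 2 eq, so 321 / 2 = 160.5 mol.
(b) Mass: 160.5 mol × 106 g/mol = 17,010 g.

(a) 23.6 kg; (b) 17.0 kg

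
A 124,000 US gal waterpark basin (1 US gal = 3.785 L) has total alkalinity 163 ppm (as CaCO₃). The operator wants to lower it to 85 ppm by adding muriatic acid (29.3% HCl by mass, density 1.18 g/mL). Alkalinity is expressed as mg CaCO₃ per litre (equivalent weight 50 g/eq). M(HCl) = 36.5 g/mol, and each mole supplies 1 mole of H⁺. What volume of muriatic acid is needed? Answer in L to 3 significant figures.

Volume: 124,000 US gal × 3.785 L/gal = 469,340 L.
Alkalinity to neutralize: (163 − 85) = 78 mg/L as CaCO₃ × 469,340 L = 36,610 g as CaCO₃.
Equivalents of H⁺ required: 36,610 ÷ 50 g/eq = 732.2 eq = 732.2 mol HCl.
Mass of HCl: 732.2 × 36.5 = 26,720 g.
Mass of 29.3% solution: 26,720 / 0.293 = 91,210 g.
Volume: 91,210 g ÷ 1.18 g/mL = 77,300 mL.

77.3 L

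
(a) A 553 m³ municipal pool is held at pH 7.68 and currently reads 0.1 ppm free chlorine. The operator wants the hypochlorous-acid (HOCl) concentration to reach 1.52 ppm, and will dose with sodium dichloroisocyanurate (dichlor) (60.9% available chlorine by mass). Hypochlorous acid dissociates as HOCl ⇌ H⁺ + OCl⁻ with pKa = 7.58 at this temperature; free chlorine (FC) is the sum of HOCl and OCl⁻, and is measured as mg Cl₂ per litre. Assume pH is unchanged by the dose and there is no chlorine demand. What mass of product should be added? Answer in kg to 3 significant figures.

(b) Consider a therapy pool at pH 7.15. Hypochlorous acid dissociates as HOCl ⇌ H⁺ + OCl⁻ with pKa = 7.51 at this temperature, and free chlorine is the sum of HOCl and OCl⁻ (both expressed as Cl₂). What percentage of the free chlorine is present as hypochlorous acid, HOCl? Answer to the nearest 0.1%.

(a) Volume: 553 m³ = 553,000 L.
(a) [OCl⁻]/[HOCl] = 10^(pH − pKa) = 10^(7.68 − 7.58) = 1.259; fraction as HOCl = 1/(1 + 1.259) = 0.4427.
(a) Free chlorine required for 1.52 ppm HOCl: 1.52 / 0.4427 = 3.434 ppm.
(a) FC to add: 3.434 − 0.1 = 3.334 mg/L as Cl₂.
(a) Cl₂ equivalent: 3.334 mg/L × 553,000 L = 1843 g.
(a) Product at 60.9% available Cl: 1843 / 0.609 = 3027 g.

(b) [OCl⁻]/[HOCl] = 10^(pH − pKa) = 10^(7.15 − 7.51) = 10^-0.36 = 0.4365.
(b) Fraction as HOCl = 1 / (1 + 0.4365) = 0.6961.

(a) 3.03 kg; (b) 69.6%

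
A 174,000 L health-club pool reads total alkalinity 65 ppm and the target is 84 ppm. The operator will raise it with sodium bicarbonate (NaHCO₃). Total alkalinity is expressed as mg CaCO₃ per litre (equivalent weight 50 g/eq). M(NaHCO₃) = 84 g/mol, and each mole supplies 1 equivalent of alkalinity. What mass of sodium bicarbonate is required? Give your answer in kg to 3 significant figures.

Alkalinity to add: (84 − 65) = 19 mg/L as CaCO₃ × 174,000 L = 3306 g as CaCO₃.
Equivalents: 3306 g ÷ 50 g/eq = 66.12 eq.
NaHCO₃ supplies 1 eq per mole → 66.12 mol.
Mass: 66.12 mol × 84 g/mol = 5554 g.

5.55 kg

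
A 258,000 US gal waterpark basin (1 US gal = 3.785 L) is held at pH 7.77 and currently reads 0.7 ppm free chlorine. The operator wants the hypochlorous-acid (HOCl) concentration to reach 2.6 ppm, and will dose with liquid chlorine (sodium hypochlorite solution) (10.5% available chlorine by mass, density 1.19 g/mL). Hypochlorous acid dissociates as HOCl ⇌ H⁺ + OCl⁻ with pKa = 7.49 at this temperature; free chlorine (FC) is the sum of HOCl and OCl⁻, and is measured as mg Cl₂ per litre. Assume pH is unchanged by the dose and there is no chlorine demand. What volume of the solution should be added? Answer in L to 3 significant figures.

Volume: 258,000 US gal × 3.785 L/gal = 976,530 L.
[OCl⁻]/[HOCl] = 10^(pH − pKa) = 10^(7.77 − 7.49) = 1.905; fraction as HOCl = 1/(1 + 1.905) = 0.3442.
Free chlorine required for 2.6 ppm HOCl: 2.6 / 0.3442 = 7.554 ppm.
FC to add: 7.554 − 0.7 = 6.854 mg/L as Cl₂.
Cl₂ equivalent: 6.854 mg/L × 976,530 L = 6693 g.
Product at 10.5% available Cl: 6693 / 0.105 = 63,750 g.
Volume: 63,750 g ÷ 1.19 g/mL = 53,570 mL.

53.6 L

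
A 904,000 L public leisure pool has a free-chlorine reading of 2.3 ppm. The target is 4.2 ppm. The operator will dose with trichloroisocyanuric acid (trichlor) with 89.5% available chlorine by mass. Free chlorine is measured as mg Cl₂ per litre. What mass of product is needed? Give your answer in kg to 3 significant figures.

1.92 kg

Chlorine deficit: 4.2 − 2.3 = 1.9 ppm = 1.9 mg/L as Cl₂.
Cl₂ equivalent needed: 1.9 mg/L × 904,000 L = 1,718,000 mg = 1718 g.
Product at 89.5% available chlorine: 1718 / 0.895 = 1919 g.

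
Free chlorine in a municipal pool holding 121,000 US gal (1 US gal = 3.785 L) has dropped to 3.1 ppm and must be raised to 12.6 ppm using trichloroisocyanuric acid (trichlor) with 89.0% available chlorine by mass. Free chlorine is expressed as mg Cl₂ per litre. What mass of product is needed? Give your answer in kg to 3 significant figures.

4.89 kg

Volume: 121,000 US gal × 3.785 L/gal = 457,985 L.
Chlorine deficit: 12.6 − 3.1 = 9.5 ppm = 9.5 mg/L as Cl₂.
Cl₂ equivalent needed: 9.5 mg/L × 457,985 L = 4,351,000 mg = 4351 g.
Product at 89.0% available chlorine: 4351 / 0.89 = 4889 g.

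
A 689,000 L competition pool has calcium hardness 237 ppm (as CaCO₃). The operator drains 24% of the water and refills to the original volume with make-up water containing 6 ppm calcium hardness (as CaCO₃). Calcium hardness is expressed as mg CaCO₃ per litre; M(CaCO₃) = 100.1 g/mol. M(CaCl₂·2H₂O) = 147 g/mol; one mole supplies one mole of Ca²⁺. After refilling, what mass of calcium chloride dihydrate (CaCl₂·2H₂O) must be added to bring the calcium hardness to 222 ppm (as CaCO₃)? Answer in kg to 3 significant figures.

After draining 24% and refilling: 237 × 0.76 + 6 × 0.24 = 181.56 ppm.
Deficit to target: 222 − 181.56 = 40.44 mg/L.
As CaCO₃: 40.44 mg/L × 689,000 L = 27,860 g; ÷ 100.1 = 278.4 mol Ca²⁺.
Mass: 278.4 × 147 = 40,920 g.

40.9 kg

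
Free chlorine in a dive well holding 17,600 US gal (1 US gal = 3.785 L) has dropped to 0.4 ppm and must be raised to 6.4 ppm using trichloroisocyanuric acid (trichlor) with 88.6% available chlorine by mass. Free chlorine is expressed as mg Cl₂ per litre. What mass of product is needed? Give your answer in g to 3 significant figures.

451 g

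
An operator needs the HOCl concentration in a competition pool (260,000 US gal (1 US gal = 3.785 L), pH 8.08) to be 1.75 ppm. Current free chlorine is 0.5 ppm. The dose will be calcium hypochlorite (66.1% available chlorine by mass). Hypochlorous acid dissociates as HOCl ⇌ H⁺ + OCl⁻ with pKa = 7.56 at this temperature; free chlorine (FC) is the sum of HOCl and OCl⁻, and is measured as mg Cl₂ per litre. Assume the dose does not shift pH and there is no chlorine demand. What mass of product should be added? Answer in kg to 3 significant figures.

Volume: 260,000 US gal × 3.785 L/gal = 984,100 L.
[OCl⁻]/[HOCl] = 10^(pH − pKa) = 10^(8.08 − 7.56) = 3.311; fraction as HOCl = 1/(1 + 3.311) = 0.2319.
Free chlorine required for 1.75 ppm HOCl: 1.75 / 0.2319 = 7.545 ppm.
FC to add: 7.545 − 0.5 = 7.045 mg/L as Cl₂.
Cl₂ equivalent: 7.045 mg/L × 984,100 L = 6933 g.
Product at 66.1% available Cl: 6933 / 0.661 = 10,490 g.

10.5 kg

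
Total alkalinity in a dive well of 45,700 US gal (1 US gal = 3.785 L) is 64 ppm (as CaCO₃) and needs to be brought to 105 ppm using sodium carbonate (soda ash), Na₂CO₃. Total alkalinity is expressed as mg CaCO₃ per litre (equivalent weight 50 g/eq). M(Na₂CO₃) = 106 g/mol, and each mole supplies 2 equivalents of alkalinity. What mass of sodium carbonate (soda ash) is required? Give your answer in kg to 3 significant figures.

Volume: 45,700 US gal × 3.785 L/gal = 172,974 L.
Alkalinity to add: (105 − 64) = 41 mg/L as CaCO₃ × 172,974 L = 7092 g as CaCO₃.
Equivalents: 7092 g ÷ 50 g/eq = 141.8 eq.
Each mole of Na₂CO₃ supplies 2 eq, so 141.8 / 2 = 70.92 mol.
Mass: 70.92 mol × 106 g/mol = 7517 g.

7.52 kg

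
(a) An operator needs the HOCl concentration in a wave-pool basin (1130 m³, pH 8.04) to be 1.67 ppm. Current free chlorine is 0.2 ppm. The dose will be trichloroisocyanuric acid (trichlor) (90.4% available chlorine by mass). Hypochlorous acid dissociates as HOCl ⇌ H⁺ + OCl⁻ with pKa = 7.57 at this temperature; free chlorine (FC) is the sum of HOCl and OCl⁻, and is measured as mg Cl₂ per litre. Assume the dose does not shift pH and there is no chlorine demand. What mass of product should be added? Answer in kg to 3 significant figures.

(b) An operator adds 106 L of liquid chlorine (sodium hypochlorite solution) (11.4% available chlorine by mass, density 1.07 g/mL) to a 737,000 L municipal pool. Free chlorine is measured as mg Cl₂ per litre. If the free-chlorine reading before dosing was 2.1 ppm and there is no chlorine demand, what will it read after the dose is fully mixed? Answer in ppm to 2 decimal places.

(a) Volume: 1130 m³ = 1,130,000 L.
(a) [OCl⁻]/[HOCl] = 10^(pH − pKa) = 10^(8.04 − 7.57) = 2.951; fraction as HOCl = 1/(1 + 2.951) = 0.2531.
(a) Free chlorine required for 1.67 ppm HOCl: 1.67 / 0.2531 = 6.599 ppm.
(a) FC to add: 6.599 − 0.2 = 6.399 mg/L as Cl₂.
(a) Cl₂ equivalent: 6.399 mg/L × 1,130,000 L = 7230 g.
(a) Product at 90.4% available Cl: 7230 / 0.904 = 7998 g.

(b) Mass of solution: 106 L × 1000 mL/L × 1.07 g/mL = 113,400 g.
(b) Available chlorine delivered: 113,400 g × 0.114 = 12,930 g as Cl₂.
(b) Concentration rise: 12,930 g / 737,000 L = 17.54 mg/L = 17.54 ppm.
(b) Final FC: 2.1 + 17.54 = 19.64 ppm.

(a) 8.00 kg; (b) 19.64 ppm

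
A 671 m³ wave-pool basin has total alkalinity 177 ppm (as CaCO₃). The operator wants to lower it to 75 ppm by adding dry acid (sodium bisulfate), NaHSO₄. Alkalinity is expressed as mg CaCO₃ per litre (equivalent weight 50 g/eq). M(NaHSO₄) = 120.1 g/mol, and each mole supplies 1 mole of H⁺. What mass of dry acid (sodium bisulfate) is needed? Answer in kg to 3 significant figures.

164 kg

Volume: 671 m³ = 671,000 L.
Alkalinity to neutralize: (177 − 75) = 102 mg/L as CaCO₃ × 671,000 L = 68,440 g as CaCO₃.
Equivalents of H⁺ required: 68,440 ÷ 50 g/eq = 1369 eq = 1369 mol NaHSO₄.
Mass of NaHSO₄: 1369 × 120.1 = 164,400 g.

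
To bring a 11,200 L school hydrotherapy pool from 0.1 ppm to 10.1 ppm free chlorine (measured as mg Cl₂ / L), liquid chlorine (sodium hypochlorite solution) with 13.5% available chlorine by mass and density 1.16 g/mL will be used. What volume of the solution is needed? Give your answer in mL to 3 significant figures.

715 mL

Chlorine deficit: 10.1 − 0.1 = 10 ppm = 10 mg/L as Cl₂.
Cl₂ equivalent needed: 10 mg/L × 11,200 L = 112,000 mg = 112 g.
Product at 13.5% available chlorine: 112 / 0.135 = 829.6 g.
Volume at density 1.16 g/mL: 829.6 g ÷ 1.16 g/mL = 715.2 mL.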